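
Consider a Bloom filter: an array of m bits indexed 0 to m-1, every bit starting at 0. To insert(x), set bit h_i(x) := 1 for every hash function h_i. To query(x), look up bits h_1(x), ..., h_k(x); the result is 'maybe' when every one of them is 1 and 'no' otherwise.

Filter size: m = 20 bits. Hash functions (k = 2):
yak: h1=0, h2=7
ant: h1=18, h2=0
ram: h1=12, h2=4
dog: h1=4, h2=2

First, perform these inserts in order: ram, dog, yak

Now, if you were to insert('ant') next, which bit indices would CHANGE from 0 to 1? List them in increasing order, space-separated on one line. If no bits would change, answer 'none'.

Start: bits=00000000000000000000
After insert 'ram': sets bits 4 12 -> bits=00001000000010000000
After insert 'dog': sets bits 2 4 -> bits=00101000000010000000
After insert 'yak': sets bits 0 7 -> bits=10101001000010000000
insert 'ant' would touch bits 0 18; currently bit0=1, bit18=0
Bits that are 0 among those (would change 0->1): 18

Answer: 18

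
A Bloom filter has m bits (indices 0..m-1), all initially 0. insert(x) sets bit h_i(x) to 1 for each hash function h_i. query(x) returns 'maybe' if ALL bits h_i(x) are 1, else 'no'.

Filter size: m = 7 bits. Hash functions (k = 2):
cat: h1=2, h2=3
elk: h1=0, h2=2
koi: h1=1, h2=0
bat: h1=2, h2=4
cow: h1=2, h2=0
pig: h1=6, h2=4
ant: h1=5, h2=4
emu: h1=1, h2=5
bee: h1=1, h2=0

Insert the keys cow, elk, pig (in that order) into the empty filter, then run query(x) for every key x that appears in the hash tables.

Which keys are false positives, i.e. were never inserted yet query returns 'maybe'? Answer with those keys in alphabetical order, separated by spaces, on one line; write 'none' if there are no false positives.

Answer: bat

Derivation:
Start: bits=0000000
After insert 'cow': sets bits 0 2 -> bits=1010000
After insert 'elk': sets bits 0 2 -> bits=1010000
After insert 'pig': sets bits 4 6 -> bits=1010101
Not inserted: ant bat bee cat emu koi — query each against bits=1010101:
query ant: checks bit4=1, bit5=0 (has a 0) -> no => not a false positive
query bat: checks bit2=1, bit4=1 (all 1) -> maybe => FALSE POSITIVE
query bee: checks bit0=1, bit1=0 (has a 0) -> no => not a false positive
query cat: checks bit2=1, bit3=0 (has a 0) -> no => not a false positive
query emu: checks bit1=0, bit5=0 (has a 0) -> no => not a false positive
query koi: checks bit0=1, bit1=0 (has a 0) -> no => not a false positive
False positives (alphabetical): bat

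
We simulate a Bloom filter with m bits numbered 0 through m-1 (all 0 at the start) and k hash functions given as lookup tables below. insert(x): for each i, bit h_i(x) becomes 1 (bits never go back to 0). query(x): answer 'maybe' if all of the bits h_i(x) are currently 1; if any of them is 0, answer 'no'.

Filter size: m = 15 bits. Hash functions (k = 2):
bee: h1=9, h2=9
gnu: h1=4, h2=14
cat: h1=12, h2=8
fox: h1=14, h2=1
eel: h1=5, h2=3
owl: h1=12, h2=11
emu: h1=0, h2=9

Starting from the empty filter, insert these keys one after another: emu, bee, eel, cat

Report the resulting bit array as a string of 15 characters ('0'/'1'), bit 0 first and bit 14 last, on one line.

Answer: 100101001100100

Derivation:
Start: bits=000000000000000
After insert 'emu': sets bits 0 9 -> bits=100000000100000
After insert 'bee': sets bits 9 -> bits=100000000100000
After insert 'eel': sets bits 3 5 -> bits=100101000100000
After insert 'cat': sets bits 8 12 -> bits=100101001100100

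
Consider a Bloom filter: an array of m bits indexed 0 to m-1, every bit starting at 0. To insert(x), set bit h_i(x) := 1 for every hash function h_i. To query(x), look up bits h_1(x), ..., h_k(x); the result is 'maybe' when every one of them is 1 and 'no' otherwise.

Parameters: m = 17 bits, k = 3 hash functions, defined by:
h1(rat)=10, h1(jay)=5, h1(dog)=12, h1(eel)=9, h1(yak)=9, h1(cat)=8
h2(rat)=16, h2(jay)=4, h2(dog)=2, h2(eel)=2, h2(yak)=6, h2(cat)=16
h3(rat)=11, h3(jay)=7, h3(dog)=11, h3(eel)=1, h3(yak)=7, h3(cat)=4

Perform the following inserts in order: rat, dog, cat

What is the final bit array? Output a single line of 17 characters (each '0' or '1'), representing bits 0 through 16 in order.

Start: bits=00000000000000000
After insert 'rat': sets bits 10 11 16 -> bits=00000000001100001
After insert 'dog': sets bits 2 11 12 -> bits=00100000001110001
After insert 'cat': sets bits 4 8 16 -> bits=00101000101110001

Answer: 00101000101110001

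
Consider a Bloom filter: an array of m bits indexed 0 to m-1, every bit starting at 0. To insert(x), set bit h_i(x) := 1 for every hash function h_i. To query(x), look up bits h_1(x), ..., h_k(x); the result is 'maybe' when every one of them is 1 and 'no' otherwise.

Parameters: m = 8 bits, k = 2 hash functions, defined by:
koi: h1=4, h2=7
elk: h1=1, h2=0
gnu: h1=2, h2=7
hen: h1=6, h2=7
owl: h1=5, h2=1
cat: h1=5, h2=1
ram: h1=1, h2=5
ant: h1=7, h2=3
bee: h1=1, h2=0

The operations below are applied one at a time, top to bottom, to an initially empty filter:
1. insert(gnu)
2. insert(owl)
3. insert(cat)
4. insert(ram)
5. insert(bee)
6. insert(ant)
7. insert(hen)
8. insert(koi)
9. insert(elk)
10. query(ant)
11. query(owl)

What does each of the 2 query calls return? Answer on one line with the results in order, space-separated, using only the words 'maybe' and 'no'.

Answer: maybe maybe

Derivation:
Start: bits=00000000
Op 1: insert gnu -> sets bits 2 7 -> bits=00100001
Op 2: insert owl -> sets bits 1 5 -> bits=01100101
Op 3: insert cat -> sets bits 1 5 -> bits=01100101
Op 4: insert ram -> sets bits 1 5 -> bits=01100101
Op 5: insert bee -> sets bits 0 1 -> bits=11100101
Op 6: insert ant -> sets bits 3 7 -> bits=11110101
Op 7: insert hen -> sets bits 6 7 -> bits=11110111
Op 8: insert koi -> sets bits 4 7 -> bits=11111111
Op 9: insert elk -> sets bits 0 1 -> bits=11111111
Op 10: query ant -> checks bit3=1, bit7=1 (all 1) -> maybe
Op 11: query owl -> checks bit1=1, bit5=1 (all 1) -> maybe
Query results in order: maybe maybe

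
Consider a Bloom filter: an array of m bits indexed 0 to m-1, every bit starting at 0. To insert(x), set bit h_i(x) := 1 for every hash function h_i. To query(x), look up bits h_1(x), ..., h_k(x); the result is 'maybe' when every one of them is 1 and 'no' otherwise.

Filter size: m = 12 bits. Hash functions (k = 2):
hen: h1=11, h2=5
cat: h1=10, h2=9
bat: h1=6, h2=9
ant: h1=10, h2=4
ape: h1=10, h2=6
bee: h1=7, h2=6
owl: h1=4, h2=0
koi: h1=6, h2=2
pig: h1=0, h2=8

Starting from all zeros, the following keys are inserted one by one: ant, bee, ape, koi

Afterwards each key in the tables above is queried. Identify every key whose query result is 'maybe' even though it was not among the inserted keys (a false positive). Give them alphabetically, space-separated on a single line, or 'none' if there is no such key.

Answer: none

Derivation:
Start: bits=000000000000
After insert 'ant': sets bits 4 10 -> bits=000010000010
After insert 'bee': sets bits 6 7 -> bits=000010110010
After insert 'ape': sets bits 6 10 -> bits=000010110010
After insert 'koi': sets bits 2 6 -> bits=001010110010
Not inserted: bat cat hen owl pig — query each against bits=001010110010:
query bat: checks bit6=1, bit9=0 (has a 0) -> no => not a false positive
query cat: checks bit9=0, bit10=1 (has a 0) -> no => not a false positive
query hen: checks bit5=0, bit11=0 (has a 0) -> no => not a false positive
query owl: checks bit0=0, bit4=1 (has a 0) -> no => not a false positive
query pig: checks bit0=0, bit8=0 (has a 0) -> no => not a false positive
False positives (alphabetical): none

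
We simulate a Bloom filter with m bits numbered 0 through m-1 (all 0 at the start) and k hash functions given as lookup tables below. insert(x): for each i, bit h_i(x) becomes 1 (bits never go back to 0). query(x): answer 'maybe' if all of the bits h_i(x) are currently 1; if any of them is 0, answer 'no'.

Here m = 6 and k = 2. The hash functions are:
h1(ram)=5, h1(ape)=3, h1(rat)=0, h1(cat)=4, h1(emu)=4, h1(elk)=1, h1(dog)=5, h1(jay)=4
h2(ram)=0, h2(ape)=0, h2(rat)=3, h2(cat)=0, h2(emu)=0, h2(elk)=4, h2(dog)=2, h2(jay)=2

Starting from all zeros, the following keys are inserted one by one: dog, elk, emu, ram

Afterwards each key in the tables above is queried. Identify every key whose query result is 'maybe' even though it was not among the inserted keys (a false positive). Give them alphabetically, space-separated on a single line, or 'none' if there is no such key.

Answer: cat jay

Derivation:
Start: bits=000000
After insert 'dog': sets bits 2 5 -> bits=001001
After insert 'elk': sets bits 1 4 -> bits=011011
After insert 'emu': sets bits 0 4 -> bits=111011
After insert 'ram': sets bits 0 5 -> bits=111011
Not inserted: ape cat jay rat — query each against bits=111011:
query ape: checks bit0=1, bit3=0 (has a 0) -> no => not a false positive
query cat: checks bit0=1, bit4=1 (all 1) -> maybe => FALSE POSITIVE
query jay: checks bit2=1, bit4=1 (all 1) -> maybe => FALSE POSITIVE
query rat: checks bit0=1, bit3=0 (has a 0) -> no => not a false positive
False positives (alphabetical): cat jay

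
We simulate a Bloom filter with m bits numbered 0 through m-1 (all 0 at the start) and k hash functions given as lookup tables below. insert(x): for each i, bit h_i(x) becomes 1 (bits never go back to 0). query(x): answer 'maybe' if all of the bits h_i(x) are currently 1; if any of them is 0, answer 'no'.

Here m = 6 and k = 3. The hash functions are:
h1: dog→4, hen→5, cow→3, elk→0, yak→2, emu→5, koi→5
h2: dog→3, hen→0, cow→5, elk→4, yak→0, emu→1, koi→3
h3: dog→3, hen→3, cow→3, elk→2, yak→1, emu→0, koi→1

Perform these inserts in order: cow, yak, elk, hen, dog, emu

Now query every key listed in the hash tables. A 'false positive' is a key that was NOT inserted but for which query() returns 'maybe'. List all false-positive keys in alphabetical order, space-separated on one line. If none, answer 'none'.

Answer: koi

Derivation:
Start: bits=000000
After insert 'cow': sets bits 3 5 -> bits=000101
After insert 'yak': sets bits 0 1 2 -> bits=111101
After insert 'elk': sets bits 0 2 4 -> bits=111111
After insert 'hen': sets bits 0 3 5 -> bits=111111
After insert 'dog': sets bits 3 4 -> bits=111111
After insert 'emu': sets bits 0 1 5 -> bits=111111
Not inserted: koi — query each against bits=111111:
query koi: checks bit1=1, bit3=1, bit5=1 (all 1) -> maybe => FALSE POSITIVE
False positives (alphabetical): koi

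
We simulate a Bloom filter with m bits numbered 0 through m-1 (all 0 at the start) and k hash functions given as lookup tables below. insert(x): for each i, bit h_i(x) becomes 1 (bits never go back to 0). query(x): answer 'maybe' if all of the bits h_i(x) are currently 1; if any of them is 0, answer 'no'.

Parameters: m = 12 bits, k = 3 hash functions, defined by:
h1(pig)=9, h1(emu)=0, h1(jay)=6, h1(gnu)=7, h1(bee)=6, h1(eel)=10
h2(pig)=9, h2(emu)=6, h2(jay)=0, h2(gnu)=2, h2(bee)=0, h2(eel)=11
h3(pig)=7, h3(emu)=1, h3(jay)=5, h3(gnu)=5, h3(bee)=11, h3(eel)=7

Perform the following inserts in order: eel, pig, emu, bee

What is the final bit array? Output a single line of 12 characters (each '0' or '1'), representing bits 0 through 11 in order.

Start: bits=000000000000
After insert 'eel': sets bits 7 10 11 -> bits=000000010011
After insert 'pig': sets bits 7 9 -> bits=000000010111
After insert 'emu': sets bits 0 1 6 -> bits=110000110111
After insert 'bee': sets bits 0 6 11 -> bits=110000110111

Answer: 110000110111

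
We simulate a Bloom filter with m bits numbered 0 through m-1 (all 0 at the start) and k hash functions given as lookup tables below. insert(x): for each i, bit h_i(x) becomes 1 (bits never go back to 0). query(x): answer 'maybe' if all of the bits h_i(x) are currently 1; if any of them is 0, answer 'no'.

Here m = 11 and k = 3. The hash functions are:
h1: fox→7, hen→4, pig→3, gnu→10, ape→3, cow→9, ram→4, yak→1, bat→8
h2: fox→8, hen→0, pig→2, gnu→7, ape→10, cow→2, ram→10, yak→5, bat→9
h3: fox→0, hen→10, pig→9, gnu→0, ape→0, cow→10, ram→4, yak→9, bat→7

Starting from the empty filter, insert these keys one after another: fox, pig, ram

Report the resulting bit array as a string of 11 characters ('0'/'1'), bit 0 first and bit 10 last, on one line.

Answer: 10111001111

Derivation:
Start: bits=00000000000
After insert 'fox': sets bits 0 7 8 -> bits=10000001100
After insert 'pig': sets bits 2 3 9 -> bits=10110001110
After insert 'ram': sets bits 4 10 -> bits=10111001111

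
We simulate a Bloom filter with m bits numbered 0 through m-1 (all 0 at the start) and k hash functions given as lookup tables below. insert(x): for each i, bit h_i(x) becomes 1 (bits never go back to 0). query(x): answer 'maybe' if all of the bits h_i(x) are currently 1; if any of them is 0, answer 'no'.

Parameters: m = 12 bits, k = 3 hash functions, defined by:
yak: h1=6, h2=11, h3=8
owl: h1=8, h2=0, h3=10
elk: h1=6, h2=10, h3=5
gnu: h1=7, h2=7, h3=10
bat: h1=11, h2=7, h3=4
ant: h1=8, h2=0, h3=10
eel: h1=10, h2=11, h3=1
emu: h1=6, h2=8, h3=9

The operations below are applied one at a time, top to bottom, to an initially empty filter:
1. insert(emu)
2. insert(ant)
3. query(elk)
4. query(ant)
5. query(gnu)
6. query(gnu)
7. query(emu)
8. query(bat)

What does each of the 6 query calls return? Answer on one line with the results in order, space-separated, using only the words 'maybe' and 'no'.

Start: bits=000000000000
Op 1: insert emu -> sets bits 6 8 9 -> bits=000000101100
Op 2: insert ant -> sets bits 0 8 10 -> bits=100000101110
Op 3: query elk -> checks bit5=0, bit6=1, bit10=1 (has a 0) -> no
Op 4: query ant -> checks bit0=1, bit8=1, bit10=1 (all 1) -> maybe
Op 5: query gnu -> checks bit7=0, bit10=1 (has a 0) -> no
Op 6: query gnu -> checks bit7=0, bit10=1 (has a 0) -> no
Op 7: query emu -> checks bit6=1, bit8=1, bit9=1 (all 1) -> maybe
Op 8: query bat -> checks bit4=0, bit7=0, bit11=0 (has a 0) -> no
Query results in order: no maybe no no maybe no

Answer: no maybe no no maybe no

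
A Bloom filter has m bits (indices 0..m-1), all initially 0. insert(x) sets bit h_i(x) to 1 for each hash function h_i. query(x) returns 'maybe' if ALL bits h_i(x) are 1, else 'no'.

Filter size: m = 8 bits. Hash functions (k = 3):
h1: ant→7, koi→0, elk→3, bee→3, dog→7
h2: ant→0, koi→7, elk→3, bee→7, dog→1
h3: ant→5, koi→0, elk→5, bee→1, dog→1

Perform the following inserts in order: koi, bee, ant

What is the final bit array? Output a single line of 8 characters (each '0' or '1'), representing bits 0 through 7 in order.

Answer: 11010101

Derivation:
Start: bits=00000000
After insert 'koi': sets bits 0 7 -> bits=10000001
After insert 'bee': sets bits 1 3 7 -> bits=11010001
After insert 'ant': sets bits 0 5 7 -> bits=11010101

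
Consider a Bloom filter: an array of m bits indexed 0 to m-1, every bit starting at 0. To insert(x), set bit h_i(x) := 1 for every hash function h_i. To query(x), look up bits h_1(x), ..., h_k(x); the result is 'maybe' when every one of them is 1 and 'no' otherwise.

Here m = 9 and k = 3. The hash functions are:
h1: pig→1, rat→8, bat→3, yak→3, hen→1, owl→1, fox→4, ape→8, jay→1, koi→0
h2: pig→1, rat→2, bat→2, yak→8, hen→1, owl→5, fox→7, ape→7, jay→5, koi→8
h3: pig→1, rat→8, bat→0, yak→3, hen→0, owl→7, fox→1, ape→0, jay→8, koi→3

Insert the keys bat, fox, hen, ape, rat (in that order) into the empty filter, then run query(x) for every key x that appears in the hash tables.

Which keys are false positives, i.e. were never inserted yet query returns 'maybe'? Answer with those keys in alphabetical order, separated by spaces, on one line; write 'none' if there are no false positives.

Answer: koi pig yak

Derivation:
Start: bits=000000000
After insert 'bat': sets bits 0 2 3 -> bits=101100000
After insert 'fox': sets bits 1 4 7 -> bits=111110010
After insert 'hen': sets bits 0 1 -> bits=111110010
After insert 'ape': sets bits 0 7 8 -> bits=111110011
After insert 'rat': sets bits 2 8 -> bits=111110011
Not inserted: jay koi owl pig yak — query each against bits=111110011:
query jay: checks bit1=1, bit5=0, bit8=1 (has a 0) -> no => not a false positive
query koi: checks bit0=1, bit3=1, bit8=1 (all 1) -> maybe => FALSE POSITIVE
query owl: checks bit1=1, bit5=0, bit7=1 (has a 0) -> no => not a false positive
query pig: checks bit1=1 (all 1) -> maybe => FALSE POSITIVE
query yak: checks bit3=1, bit8=1 (all 1) -> maybe => FALSE POSITIVE
False positives (alphabetical): koi pig yak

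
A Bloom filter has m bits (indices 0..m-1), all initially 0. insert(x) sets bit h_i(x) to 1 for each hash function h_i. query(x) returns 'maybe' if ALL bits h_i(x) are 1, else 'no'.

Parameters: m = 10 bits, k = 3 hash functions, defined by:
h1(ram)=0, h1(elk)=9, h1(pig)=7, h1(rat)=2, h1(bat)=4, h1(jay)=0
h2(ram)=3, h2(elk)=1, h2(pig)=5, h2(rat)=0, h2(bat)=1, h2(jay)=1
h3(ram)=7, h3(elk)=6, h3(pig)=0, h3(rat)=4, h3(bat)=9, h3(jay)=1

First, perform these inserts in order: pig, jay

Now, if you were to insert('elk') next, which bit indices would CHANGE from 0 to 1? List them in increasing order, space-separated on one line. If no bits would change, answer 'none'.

Start: bits=0000000000
After insert 'pig': sets bits 0 5 7 -> bits=1000010100
After insert 'jay': sets bits 0 1 -> bits=1100010100
insert 'elk' would touch bits 1 6 9; currently bit1=1, bit6=0, bit9=0
Bits that are 0 among those (would change 0->1): 6 9

Answer: 6 9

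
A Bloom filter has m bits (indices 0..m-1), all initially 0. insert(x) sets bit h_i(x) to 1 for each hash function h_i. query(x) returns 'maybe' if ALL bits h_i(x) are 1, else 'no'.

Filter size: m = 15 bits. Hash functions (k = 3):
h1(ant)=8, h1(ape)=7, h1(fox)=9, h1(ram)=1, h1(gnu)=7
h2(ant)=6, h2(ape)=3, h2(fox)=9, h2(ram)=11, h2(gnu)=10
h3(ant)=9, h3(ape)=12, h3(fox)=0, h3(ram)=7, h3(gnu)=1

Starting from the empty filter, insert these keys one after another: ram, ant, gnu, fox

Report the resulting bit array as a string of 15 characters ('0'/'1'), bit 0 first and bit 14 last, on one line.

Start: bits=000000000000000
After insert 'ram': sets bits 1 7 11 -> bits=010000010001000
After insert 'ant': sets bits 6 8 9 -> bits=010000111101000
After insert 'gnu': sets bits 1 7 10 -> bits=010000111111000
After insert 'fox': sets bits 0 9 -> bits=110000111111000

Answer: 110000111111000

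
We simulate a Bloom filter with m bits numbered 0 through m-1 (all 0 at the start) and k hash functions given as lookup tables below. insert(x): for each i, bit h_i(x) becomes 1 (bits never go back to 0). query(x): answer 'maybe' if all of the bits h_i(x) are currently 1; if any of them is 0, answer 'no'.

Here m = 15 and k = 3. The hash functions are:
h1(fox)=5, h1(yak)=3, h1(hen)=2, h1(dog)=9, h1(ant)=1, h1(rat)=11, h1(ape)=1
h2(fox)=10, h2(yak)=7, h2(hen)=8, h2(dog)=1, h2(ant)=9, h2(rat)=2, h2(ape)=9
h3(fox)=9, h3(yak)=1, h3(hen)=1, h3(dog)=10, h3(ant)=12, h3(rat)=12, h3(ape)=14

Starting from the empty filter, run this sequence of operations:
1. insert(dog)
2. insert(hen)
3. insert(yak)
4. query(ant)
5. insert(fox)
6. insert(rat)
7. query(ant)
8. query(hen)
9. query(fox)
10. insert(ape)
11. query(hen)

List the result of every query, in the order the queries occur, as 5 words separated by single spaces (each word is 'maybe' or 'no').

Start: bits=000000000000000
Op 1: insert dog -> sets bits 1 9 10 -> bits=010000000110000
Op 2: insert hen -> sets bits 1 2 8 -> bits=011000001110000
Op 3: insert yak -> sets bits 1 3 7 -> bits=011100011110000
Op 4: query ant -> checks bit1=1, bit9=1, bit12=0 (has a 0) -> no
Op 5: insert fox -> sets bits 5 9 10 -> bits=011101011110000
Op 6: insert rat -> sets bits 2 11 12 -> bits=011101011111100
Op 7: query ant -> checks bit1=1, bit9=1, bit12=1 (all 1) -> maybe
Op 8: query hen -> checks bit1=1, bit2=1, bit8=1 (all 1) -> maybe
Op 9: query fox -> checks bit5=1, bit9=1, bit10=1 (all 1) -> maybe
Op 10: insert ape -> sets bits 1 9 14 -> bits=011101011111101
Op 11: query hen -> checks bit1=1, bit2=1, bit8=1 (all 1) -> maybe
Query results in order: no maybe maybe maybe maybe

Answer: no maybe maybe maybe maybe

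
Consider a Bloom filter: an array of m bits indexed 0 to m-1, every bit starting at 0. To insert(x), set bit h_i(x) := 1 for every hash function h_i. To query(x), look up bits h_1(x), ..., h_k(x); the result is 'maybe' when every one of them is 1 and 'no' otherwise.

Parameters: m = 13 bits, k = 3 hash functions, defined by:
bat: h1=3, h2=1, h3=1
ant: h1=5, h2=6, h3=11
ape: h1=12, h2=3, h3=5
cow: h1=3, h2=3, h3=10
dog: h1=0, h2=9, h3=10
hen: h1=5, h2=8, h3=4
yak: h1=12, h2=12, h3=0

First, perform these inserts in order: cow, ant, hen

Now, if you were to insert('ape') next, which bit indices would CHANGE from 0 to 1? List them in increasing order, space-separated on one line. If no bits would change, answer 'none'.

Start: bits=0000000000000
After insert 'cow': sets bits 3 10 -> bits=0001000000100
After insert 'ant': sets bits 5 6 11 -> bits=0001011000110
After insert 'hen': sets bits 4 5 8 -> bits=0001111010110
insert 'ape' would touch bits 3 5 12; currently bit3=1, bit5=1, bit12=0
Bits that are 0 among those (would change 0->1): 12

Answer: 12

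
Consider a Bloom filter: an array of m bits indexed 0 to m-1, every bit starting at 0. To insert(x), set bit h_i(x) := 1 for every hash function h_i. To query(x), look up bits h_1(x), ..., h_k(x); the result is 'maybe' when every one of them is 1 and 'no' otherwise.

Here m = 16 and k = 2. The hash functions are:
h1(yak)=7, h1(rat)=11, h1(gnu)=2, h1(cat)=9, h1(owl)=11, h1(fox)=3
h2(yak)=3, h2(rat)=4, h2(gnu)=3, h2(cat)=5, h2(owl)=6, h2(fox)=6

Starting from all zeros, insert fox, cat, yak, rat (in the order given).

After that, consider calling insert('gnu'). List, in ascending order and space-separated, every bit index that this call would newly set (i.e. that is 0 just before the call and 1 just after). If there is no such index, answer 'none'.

Start: bits=0000000000000000
After insert 'fox': sets bits 3 6 -> bits=0001001000000000
After insert 'cat': sets bits 5 9 -> bits=0001011001000000
After insert 'yak': sets bits 3 7 -> bits=0001011101000000
After insert 'rat': sets bits 4 11 -> bits=0001111101010000
insert 'gnu' would touch bits 2 3; currently bit2=0, bit3=1
Bits that are 0 among those (would change 0->1): 2

Answer: 2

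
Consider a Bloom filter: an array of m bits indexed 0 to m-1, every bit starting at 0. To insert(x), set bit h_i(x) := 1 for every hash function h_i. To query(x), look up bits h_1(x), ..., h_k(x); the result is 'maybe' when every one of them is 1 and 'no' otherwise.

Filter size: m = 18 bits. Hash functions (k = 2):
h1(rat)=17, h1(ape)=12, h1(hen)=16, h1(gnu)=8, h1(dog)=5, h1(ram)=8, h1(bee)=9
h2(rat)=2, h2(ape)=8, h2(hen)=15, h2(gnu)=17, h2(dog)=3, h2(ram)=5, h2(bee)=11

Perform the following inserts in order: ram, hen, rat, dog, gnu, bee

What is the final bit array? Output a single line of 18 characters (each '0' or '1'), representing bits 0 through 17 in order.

Start: bits=000000000000000000
After insert 'ram': sets bits 5 8 -> bits=000001001000000000
After insert 'hen': sets bits 15 16 -> bits=000001001000000110
After insert 'rat': sets bits 2 17 -> bits=001001001000000111
After insert 'dog': sets bits 3 5 -> bits=001101001000000111
After insert 'gnu': sets bits 8 17 -> bits=001101001000000111
After insert 'bee': sets bits 9 11 -> bits=001101001101000111

Answer: 001101001101000111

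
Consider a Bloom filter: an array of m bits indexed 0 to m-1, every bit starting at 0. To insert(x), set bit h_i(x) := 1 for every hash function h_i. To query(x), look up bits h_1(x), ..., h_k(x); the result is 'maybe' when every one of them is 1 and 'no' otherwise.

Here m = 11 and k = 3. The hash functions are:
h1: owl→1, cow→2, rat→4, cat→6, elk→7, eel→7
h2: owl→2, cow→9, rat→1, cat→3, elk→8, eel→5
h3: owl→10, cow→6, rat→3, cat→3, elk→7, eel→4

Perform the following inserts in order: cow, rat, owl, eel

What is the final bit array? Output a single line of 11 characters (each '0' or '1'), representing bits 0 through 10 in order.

Start: bits=00000000000
After insert 'cow': sets bits 2 6 9 -> bits=00100010010
After insert 'rat': sets bits 1 3 4 -> bits=01111010010
After insert 'owl': sets bits 1 2 10 -> bits=01111010011
After insert 'eel': sets bits 4 5 7 -> bits=01111111011

Answer: 01111111011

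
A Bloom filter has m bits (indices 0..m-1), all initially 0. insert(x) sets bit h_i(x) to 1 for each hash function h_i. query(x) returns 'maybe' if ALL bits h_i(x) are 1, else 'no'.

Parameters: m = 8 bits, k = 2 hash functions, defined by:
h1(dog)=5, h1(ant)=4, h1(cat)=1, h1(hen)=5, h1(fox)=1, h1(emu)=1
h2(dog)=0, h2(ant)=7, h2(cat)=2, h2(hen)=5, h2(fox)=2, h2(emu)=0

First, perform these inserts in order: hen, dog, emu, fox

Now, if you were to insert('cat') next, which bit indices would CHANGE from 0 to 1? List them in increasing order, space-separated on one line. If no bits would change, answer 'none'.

Start: bits=00000000
After insert 'hen': sets bits 5 -> bits=00000100
After insert 'dog': sets bits 0 5 -> bits=10000100
After insert 'emu': sets bits 0 1 -> bits=11000100
After insert 'fox': sets bits 1 2 -> bits=11100100
insert 'cat' would touch bits 1 2; currently bit1=1, bit2=1
Bits that are 0 among those (would change 0->1): none

Answer: none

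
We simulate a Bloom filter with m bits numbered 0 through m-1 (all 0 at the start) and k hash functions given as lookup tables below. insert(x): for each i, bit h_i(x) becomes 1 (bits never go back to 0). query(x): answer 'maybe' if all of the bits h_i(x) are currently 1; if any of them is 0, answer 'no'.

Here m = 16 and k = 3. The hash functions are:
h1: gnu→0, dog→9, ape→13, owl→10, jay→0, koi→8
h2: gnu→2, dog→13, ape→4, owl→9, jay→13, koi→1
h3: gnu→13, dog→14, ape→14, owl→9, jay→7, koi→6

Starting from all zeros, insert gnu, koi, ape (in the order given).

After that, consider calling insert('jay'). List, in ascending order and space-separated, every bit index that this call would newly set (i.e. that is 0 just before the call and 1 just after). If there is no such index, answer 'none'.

Start: bits=0000000000000000
After insert 'gnu': sets bits 0 2 13 -> bits=1010000000000100
After insert 'koi': sets bits 1 6 8 -> bits=1110001010000100
After insert 'ape': sets bits 4 13 14 -> bits=1110101010000110
insert 'jay' would touch bits 0 7 13; currently bit0=1, bit7=0, bit13=1
Bits that are 0 among those (would change 0->1): 7

Answer: 7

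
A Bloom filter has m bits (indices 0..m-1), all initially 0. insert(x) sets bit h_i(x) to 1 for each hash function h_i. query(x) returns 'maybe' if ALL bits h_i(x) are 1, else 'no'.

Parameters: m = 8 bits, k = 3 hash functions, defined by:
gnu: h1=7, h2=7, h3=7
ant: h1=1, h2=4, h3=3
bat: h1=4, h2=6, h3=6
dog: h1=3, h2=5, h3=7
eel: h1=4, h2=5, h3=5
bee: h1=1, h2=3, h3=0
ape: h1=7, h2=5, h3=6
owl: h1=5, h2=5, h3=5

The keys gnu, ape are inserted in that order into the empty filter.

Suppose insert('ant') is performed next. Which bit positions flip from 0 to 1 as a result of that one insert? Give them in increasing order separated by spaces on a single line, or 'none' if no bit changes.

Start: bits=00000000
After insert 'gnu': sets bits 7 -> bits=00000001
After insert 'ape': sets bits 5 6 7 -> bits=00000111
insert 'ant' would touch bits 1 3 4; currently bit1=0, bit3=0, bit4=0
Bits that are 0 among those (would change 0->1): 1 3 4

Answer: 1 3 4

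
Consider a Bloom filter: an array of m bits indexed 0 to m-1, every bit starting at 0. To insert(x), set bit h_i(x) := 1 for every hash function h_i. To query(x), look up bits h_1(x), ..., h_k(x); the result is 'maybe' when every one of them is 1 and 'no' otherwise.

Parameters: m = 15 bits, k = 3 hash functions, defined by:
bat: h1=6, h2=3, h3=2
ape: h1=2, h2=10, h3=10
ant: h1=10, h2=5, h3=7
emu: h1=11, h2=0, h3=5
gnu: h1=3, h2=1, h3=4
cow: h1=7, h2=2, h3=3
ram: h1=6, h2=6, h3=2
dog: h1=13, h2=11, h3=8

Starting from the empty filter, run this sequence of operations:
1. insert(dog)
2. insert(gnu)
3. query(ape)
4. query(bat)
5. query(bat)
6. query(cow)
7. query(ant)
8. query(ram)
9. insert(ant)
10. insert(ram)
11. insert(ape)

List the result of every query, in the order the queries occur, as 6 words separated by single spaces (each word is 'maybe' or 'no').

Answer: no no no no no no

Derivation:
Start: bits=000000000000000
Op 1: insert dog -> sets bits 8 11 13 -> bits=000000001001010
Op 2: insert gnu -> sets bits 1 3 4 -> bits=010110001001010
Op 3: query ape -> checks bit2=0, bit10=0 (has a 0) -> no
Op 4: query bat -> checks bit2=0, bit3=1, bit6=0 (has a 0) -> no
Op 5: query bat -> checks bit2=0, bit3=1, bit6=0 (has a 0) -> no
Op 6: query cow -> checks bit2=0, bit3=1, bit7=0 (has a 0) -> no
Op 7: query ant -> checks bit5=0, bit7=0, bit10=0 (has a 0) -> no
Op 8: query ram -> checks bit2=0, bit6=0 (has a 0) -> no
Op 9: insert ant -> sets bits 5 7 10 -> bits=010111011011010
Op 10: insert ram -> sets bits 2 6 -> bits=011111111011010
Op 11: insert ape -> sets bits 2 10 -> bits=011111111011010
Query results in order: no no no no no no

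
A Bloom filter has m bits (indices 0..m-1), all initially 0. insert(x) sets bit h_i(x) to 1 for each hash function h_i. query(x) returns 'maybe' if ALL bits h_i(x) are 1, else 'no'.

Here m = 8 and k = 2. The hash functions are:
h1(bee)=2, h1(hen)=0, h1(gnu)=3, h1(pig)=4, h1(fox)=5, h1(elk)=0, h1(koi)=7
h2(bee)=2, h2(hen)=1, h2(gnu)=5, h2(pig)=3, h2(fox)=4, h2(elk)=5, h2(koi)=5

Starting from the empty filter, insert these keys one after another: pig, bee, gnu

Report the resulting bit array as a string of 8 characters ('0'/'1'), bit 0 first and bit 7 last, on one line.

Start: bits=00000000
After insert 'pig': sets bits 3 4 -> bits=00011000
After insert 'bee': sets bits 2 -> bits=00111000
After insert 'gnu': sets bits 3 5 -> bits=00111100

Answer: 00111100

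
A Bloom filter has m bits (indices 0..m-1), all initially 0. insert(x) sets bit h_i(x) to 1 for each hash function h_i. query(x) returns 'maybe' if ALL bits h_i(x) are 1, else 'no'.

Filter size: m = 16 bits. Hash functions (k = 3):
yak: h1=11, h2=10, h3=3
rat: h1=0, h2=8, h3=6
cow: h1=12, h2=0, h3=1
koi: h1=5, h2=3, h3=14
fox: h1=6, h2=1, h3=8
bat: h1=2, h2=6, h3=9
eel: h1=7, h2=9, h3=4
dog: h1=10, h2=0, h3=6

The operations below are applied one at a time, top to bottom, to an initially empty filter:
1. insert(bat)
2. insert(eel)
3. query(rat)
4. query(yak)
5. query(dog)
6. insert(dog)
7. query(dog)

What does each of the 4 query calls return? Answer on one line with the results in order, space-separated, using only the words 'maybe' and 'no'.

Start: bits=0000000000000000
Op 1: insert bat -> sets bits 2 6 9 -> bits=0010001001000000
Op 2: insert eel -> sets bits 4 7 9 -> bits=0010101101000000
Op 3: query rat -> checks bit0=0, bit6=1, bit8=0 (has a 0) -> no
Op 4: query yak -> checks bit3=0, bit10=0, bit11=0 (has a 0) -> no
Op 5: query dog -> checks bit0=0, bit6=1, bit10=0 (has a 0) -> no
Op 6: insert dog -> sets bits 0 6 10 -> bits=1010101101100000
Op 7: query dog -> checks bit0=1, bit6=1, bit10=1 (all 1) -> maybe
Query results in order: no no no maybe

Answer: no no no maybe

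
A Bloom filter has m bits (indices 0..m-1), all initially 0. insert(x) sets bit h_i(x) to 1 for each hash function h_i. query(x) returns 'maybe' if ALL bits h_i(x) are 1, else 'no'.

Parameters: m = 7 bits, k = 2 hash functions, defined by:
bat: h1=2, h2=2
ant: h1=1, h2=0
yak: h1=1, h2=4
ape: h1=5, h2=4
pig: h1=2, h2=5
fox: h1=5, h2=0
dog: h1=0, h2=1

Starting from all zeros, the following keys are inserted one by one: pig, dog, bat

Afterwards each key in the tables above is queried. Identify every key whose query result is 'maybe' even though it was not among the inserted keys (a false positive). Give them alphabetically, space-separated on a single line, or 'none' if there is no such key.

Answer: ant fox

Derivation:
Start: bits=0000000
After insert 'pig': sets bits 2 5 -> bits=0010010
After insert 'dog': sets bits 0 1 -> bits=1110010
After insert 'bat': sets bits 2 -> bits=1110010
Not inserted: ant ape fox yak — query each against bits=1110010:
query ant: checks bit0=1, bit1=1 (all 1) -> maybe => FALSE POSITIVE
query ape: checks bit4=0, bit5=1 (has a 0) -> no => not a false positive
query fox: checks bit0=1, bit5=1 (all 1) -> maybe => FALSE POSITIVE
query yak: checks bit1=1, bit4=0 (has a 0) -> no => not a false positive
False positives (alphabetical): ant fox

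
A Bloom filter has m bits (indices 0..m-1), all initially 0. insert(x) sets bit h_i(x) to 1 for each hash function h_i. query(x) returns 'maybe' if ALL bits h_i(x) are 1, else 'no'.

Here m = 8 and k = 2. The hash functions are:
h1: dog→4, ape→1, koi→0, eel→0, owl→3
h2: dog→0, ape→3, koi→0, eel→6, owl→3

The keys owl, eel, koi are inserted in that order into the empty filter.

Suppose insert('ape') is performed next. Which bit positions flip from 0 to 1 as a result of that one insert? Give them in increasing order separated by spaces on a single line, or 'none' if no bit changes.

Answer: 1

Derivation:
Start: bits=00000000
After insert 'owl': sets bits 3 -> bits=00010000
After insert 'eel': sets bits 0 6 -> bits=10010010
After insert 'koi': sets bits 0 -> bits=10010010
insert 'ape' would touch bits 1 3; currently bit1=0, bit3=1
Bits that are 0 among those (would change 0->1): 1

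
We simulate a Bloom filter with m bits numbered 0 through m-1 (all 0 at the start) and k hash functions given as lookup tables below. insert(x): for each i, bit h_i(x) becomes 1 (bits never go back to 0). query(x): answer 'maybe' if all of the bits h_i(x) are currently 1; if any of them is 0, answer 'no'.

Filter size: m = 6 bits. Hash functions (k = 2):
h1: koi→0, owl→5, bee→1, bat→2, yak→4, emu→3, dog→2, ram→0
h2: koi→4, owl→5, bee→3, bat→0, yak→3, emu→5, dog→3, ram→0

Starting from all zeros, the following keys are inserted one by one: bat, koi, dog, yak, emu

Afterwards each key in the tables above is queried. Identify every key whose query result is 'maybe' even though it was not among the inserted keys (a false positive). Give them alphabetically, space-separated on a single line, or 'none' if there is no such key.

Start: bits=000000
After insert 'bat': sets bits 0 2 -> bits=101000
After insert 'koi': sets bits 0 4 -> bits=101010
After insert 'dog': sets bits 2 3 -> bits=101110
After insert 'yak': sets bits 3 4 -> bits=101110
After insert 'emu': sets bits 3 5 -> bits=101111
Not inserted: bee owl ram — query each against bits=101111:
query bee: checks bit1=0, bit3=1 (has a 0) -> no => not a false positive
query owl: checks bit5=1 (all 1) -> maybe => FALSE POSITIVE
query ram: checks bit0=1 (all 1) -> maybe => FALSE POSITIVE
False positives (alphabetical): owl ram

Answer: owl ram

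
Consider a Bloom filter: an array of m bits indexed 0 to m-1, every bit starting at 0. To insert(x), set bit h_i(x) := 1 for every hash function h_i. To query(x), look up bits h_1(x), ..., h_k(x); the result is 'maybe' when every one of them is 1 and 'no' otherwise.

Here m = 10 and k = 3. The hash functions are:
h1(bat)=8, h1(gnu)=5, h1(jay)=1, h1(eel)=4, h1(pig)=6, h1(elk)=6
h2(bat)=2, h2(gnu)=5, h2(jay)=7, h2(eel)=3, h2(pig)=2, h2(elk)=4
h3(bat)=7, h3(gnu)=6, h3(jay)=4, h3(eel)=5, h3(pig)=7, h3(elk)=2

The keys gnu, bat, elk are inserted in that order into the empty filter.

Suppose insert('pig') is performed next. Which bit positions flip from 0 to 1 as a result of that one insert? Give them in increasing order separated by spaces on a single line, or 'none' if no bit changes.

Start: bits=0000000000
After insert 'gnu': sets bits 5 6 -> bits=0000011000
After insert 'bat': sets bits 2 7 8 -> bits=0010011110
After insert 'elk': sets bits 2 4 6 -> bits=0010111110
insert 'pig' would touch bits 2 6 7; currently bit2=1, bit6=1, bit7=1
Bits that are 0 among those (would change 0->1): none

Answer: none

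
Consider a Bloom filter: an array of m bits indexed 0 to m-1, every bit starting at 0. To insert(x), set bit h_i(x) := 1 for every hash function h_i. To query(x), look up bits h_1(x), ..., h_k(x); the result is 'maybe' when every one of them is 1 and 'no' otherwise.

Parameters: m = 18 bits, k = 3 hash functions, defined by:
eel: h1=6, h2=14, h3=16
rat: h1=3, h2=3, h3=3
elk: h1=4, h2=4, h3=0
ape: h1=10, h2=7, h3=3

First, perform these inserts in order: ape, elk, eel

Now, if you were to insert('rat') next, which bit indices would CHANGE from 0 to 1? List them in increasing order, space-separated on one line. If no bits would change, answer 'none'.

Answer: none

Derivation:
Start: bits=000000000000000000
After insert 'ape': sets bits 3 7 10 -> bits=000100010010000000
After insert 'elk': sets bits 0 4 -> bits=100110010010000000
After insert 'eel': sets bits 6 14 16 -> bits=100110110010001010
insert 'rat' would touch bits 3; currently bit3=1
Bits that are 0 among those (would change 0->1): none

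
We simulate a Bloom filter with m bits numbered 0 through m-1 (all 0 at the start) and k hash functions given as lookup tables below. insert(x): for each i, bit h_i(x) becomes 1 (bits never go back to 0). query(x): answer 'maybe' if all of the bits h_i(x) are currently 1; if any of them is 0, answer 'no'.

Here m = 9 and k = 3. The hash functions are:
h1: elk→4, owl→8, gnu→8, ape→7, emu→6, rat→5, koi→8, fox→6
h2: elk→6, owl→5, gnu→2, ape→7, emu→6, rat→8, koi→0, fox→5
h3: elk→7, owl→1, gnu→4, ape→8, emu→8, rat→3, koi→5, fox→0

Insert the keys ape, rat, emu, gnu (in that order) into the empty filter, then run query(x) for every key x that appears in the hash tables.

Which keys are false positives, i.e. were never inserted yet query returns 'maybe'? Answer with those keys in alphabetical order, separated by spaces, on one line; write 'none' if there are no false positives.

Answer: elk

Derivation:
Start: bits=000000000
After insert 'ape': sets bits 7 8 -> bits=000000011
After insert 'rat': sets bits 3 5 8 -> bits=000101011
After insert 'emu': sets bits 6 8 -> bits=000101111
After insert 'gnu': sets bits 2 4 8 -> bits=001111111
Not inserted: elk fox koi owl — query each against bits=001111111:
query elk: checks bit4=1, bit6=1, bit7=1 (all 1) -> maybe => FALSE POSITIVE
query fox: checks bit0=0, bit5=1, bit6=1 (has a 0) -> no => not a false positive
query koi: checks bit0=0, bit5=1, bit8=1 (has a 0) -> no => not a false positive
query owl: checks bit1=0, bit5=1, bit8=1 (has a 0) -> no => not a false positive
False positives (alphabetical): elk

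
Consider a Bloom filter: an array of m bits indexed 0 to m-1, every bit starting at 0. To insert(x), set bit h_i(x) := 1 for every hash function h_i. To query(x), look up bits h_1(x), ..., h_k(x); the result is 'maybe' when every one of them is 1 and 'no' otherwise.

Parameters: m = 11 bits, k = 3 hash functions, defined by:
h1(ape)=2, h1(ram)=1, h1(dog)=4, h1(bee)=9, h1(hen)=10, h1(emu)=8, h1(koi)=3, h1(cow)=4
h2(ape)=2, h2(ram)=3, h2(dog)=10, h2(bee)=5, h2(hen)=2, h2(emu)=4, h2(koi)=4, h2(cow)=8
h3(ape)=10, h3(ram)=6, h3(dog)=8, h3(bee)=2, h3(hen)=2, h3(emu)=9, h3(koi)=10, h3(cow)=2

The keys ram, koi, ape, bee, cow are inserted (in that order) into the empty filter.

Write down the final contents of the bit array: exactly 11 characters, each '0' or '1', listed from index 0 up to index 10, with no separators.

Answer: 01111110111

Derivation:
Start: bits=00000000000
After insert 'ram': sets bits 1 3 6 -> bits=01010010000
After insert 'koi': sets bits 3 4 10 -> bits=01011010001
After insert 'ape': sets bits 2 10 -> bits=01111010001
After insert 'bee': sets bits 2 5 9 -> bits=01111110011
After insert 'cow': sets bits 2 4 8 -> bits=01111110111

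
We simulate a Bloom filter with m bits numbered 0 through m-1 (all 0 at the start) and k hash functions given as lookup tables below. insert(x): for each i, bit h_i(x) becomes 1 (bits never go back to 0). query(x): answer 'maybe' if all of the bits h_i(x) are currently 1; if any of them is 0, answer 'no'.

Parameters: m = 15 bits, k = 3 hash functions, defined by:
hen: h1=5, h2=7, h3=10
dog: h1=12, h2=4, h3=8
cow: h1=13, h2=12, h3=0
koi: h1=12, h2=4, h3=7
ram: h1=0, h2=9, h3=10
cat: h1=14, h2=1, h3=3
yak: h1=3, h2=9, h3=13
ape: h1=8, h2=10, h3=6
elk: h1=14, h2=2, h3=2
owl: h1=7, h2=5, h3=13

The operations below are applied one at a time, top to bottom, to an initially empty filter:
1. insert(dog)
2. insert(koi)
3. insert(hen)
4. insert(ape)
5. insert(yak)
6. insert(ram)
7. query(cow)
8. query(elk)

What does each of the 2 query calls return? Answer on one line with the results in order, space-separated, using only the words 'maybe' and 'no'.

Answer: maybe no

Derivation:
Start: bits=000000000000000
Op 1: insert dog -> sets bits 4 8 12 -> bits=000010001000100
Op 2: insert koi -> sets bits 4 7 12 -> bits=000010011000100
Op 3: insert hen -> sets bits 5 7 10 -> bits=000011011010100
Op 4: insert ape -> sets bits 6 8 10 -> bits=000011111010100
Op 5: insert yak -> sets bits 3 9 13 -> bits=000111111110110
Op 6: insert ram -> sets bits 0 9 10 -> bits=100111111110110
Op 7: query cow -> checks bit0=1, bit12=1, bit13=1 (all 1) -> maybe
Op 8: query elk -> checks bit2=0, bit14=0 (has a 0) -> no
Query results in order: maybe no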